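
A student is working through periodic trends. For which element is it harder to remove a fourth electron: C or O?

After 3 electrons have been removed, what remains? C³⁺ still has 1 valence electron; O³⁺ still has 3 valence electrons.
All are still removing valence electrons, so compare the +3 ions as you would atoms: IE_4 generally rises across a period (higher Z_eff) and falls down a group (larger shell), subject to the usual subshell exceptions.
Valence configurations: C³⁺ [He]2s¹, O³⁺ [He]2s²2p¹.
The numbers (kJ/mol): C 6223, O 7469.
Overall IE_4 order: C < O.

O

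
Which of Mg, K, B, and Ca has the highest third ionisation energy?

Mg

Consider each +2 ion: Mg²⁺ is the bare [Ne] core; K²⁺ is already 1 electron into the core; B²⁺ still has 1 valence electron; Ca²⁺ is the bare [Ar] core.
Core electrons are held far more tightly than valence electrons, so K, Ca and Mg top the IE_3 order.
Approximate IE_3 values (kJ/mol): Mg 7733, K 4420, B 3660, Ca 4912.
Putting it together, IE_3: B < K < Ca < Mg.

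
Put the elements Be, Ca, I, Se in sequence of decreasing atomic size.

Be is in period 2, group 2; Ca is in period 4, group 2; Se is in period 4, group 16; I is in period 5, group 17.
Across a period the added protons contract the valence shell; down a group each new principal shell makes the atom larger.
These span different periods and groups, so the two trends combine.
Se > Be: the two effects oppose for this pair; the down-group effect wins (116 vs 102 pm).
I > Se: the two effects oppose for this pair; the down-group effect wins (133 vs 116 pm).
Ca > I: the two effects oppose for this pair; the across-period effect wins (171 vs 133 pm).
Tabulated atomic radius (pm): Be 102, Ca 171, Se 116, I 133.
So from largest to smallest: Ca > I > Se > Be.

Ca > I > Se > Be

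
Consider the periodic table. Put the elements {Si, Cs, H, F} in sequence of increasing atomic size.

H < F < Si < Cs

H is in period 1, group 1; F is in period 2, group 17; Si is in period 3, group 14; Cs is in period 6, group 1.
Atomic radius shrinks across a period as nuclear charge pulls the same shell inward, and grows down a group as new shells are added.
Neither a single period nor a single group — weigh both effects.
F > H: period and group pull opposite ways; the down-group shift dominates (64 vs 32 pm).
Si > F: both effects reinforce here, so Si is clearly the larger of the two.
Cs > Si: relative to Si, both the across-period and down-group shifts push Cs's atomic radius up.
For reference (pm): H 32, F 64, Si 116, Cs 232.
So from smallest to largest: H < F < Si < Cs.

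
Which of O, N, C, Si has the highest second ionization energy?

After 1 electron has been removed, what remains? O⁺ still has 5 valence electrons; N⁺ still has 4 valence electrons; C⁺ still has 3 valence electrons; Si⁺ still has 3 valence electrons.
All are still removing valence electrons, so compare the +1 ions as you would atoms: IE_2 generally rises across a period (higher Z_eff) and falls down a group (larger shell), subject to the usual subshell exceptions.
Valence configurations: O⁺ [He]2s²2p³, N⁺ [He]2s²2p², C⁺ [He]2s²2p¹, Si⁺ [Ne]3s²3p¹.
The numbers (kJ/mol): O 3388, N 2856, C 2353, Si 1577.
Hence IE_2: Si < C < N < O.

O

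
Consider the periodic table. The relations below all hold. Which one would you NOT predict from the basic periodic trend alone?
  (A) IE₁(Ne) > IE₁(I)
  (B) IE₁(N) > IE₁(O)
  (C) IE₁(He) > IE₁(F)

(B)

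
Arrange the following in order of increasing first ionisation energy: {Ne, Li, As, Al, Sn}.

Li < Al < Sn < As < Ne

Li is in period 2, group 1; Ne is in period 2, group 18; Al is in period 3, group 13; As is in period 4, group 15; Sn is in period 5, group 14.
Removing the outermost electron gets harder across a period and easier down a group.
These span different periods and groups, so the two trends combine.
Al > Li: period and group pull opposite ways; the across-period shift dominates (578 vs 520 kJ/mol).
Sn > Al: period and group pull opposite ways; the across-period shift dominates (709 vs 578 kJ/mol).
As > Sn: both effects reinforce here, so As is clearly the higher of the two.
Ne > As: relative to As, both the across-period and down-group shifts push Ne's first ionization energy up.
Approximate values (kJ/mol): Li 520, Ne 2081, Al 578, As 947, Sn 709.
So from lowest to highest: Li < Al < Sn < As < Ne.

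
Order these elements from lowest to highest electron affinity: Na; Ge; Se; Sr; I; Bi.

Sr < Na < Bi < Ge < Se < I

Electron affinity generally becomes more exothermic across a period toward the halogens and less exothermic down a group.
Here both period and group differ, so the two effects have to be weighed against each other.
Na > Sr: period and group pull opposite ways; the down-group shift dominates (53 vs 5 kJ/mol).
Bi > Na: the two effects oppose for this pair; the across-period effect wins (91 vs 53 kJ/mol).
Ge > Bi: the two effects oppose for this pair; the down-group effect wins (119 vs 91 kJ/mol).
Se > Ge: Se lies to the right of Ge in period 4, so the across-period effect alone puts Se higher.
I > Se: period and group pull opposite ways; the across-period shift dominates (295 vs 195 kJ/mol).
Approximate values (kJ/mol): Na 53, Ge 119, Se 195, Sr 5, I 295, Bi 91.
So from lowest to highest: Sr < Na < Bi < Ge < Se < I.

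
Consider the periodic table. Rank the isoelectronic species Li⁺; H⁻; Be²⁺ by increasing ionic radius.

Be²⁺ < Li⁺ < H⁻

All of these have 2 electrons, so size is governed by nuclear charge alone: the more protons, the stronger the pull on the same electron cloud, and the smaller the ion.
Nuclear charges: Be²⁺ (Z=4), Li⁺ (Z=3), H⁻ (Z=1).
Smallest to largest: Be²⁺ < Li⁺ < H⁻.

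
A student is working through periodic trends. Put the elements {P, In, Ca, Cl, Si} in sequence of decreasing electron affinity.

Cl > Si > P > In > Ca

Si is in period 3, group 14; P is in period 3, group 15; Cl is in period 3, group 17; Ca is in period 4, group 2; In is in period 5, group 13.
Electron affinity generally becomes more exothermic across a period toward the halogens and less exothermic down a group.
Neither a single period nor a single group — weigh both effects.
In > Ca: period and group pull opposite ways; the across-period shift dominates (29 vs 2 kJ/mol).
P > In: relative to In, both the across-period and down-group shifts push P's electron affinity up.
Si > P: this pair runs against the simple trend — see the exception note.
Cl > Si: both are in period 3; the period trend gives Cl the larger value.
Note the exception: Si has a higher electron affinity than P, contrary to the simple trend — adding an electron to P's half-filled 3p³ is unfavourable, so Si (3p²) has the more exothermic EA.
For reference (kJ/mol): Si 134, P 72, Cl 349, Ca 2, In 29.
So from highest to lowest: Cl > Si > P > In > Ca.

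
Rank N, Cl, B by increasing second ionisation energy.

Cl < B < N

After 1 electron has been removed, what remains? N⁺ still has 4 valence electrons; Cl⁺ still has 6 valence electrons; B⁺ still has 2 valence electrons.
All are still removing valence electrons, so compare the +1 ions as you would atoms: IE_2 generally rises across a period (higher Z_eff) and falls down a group (larger shell), subject to the usual subshell exceptions.
Valence configurations: N⁺ [He]2s²2p², Cl⁺ [Ne]3s²3p⁴, B⁺ [He]2s².
Approximate IE_2 values (kJ/mol): N 2856, Cl 2298, B 2427.
Putting it together, IE_2: Cl < B < N.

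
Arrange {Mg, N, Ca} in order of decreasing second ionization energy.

After 1 electron has been removed, what remains? Mg⁺ still has 1 valence electron; N⁺ still has 4 valence electrons; Ca⁺ still has 1 valence electron.
All are still removing valence electrons, so compare the +1 ions as you would atoms: IE_2 generally rises across a period (higher Z_eff) and falls down a group (larger shell), subject to the usual subshell exceptions.
Valence configurations: Mg⁺ [Ne]3s¹, N⁺ [He]2s²2p², Ca⁺ [Ar]4s¹.
The numbers (kJ/mol): Mg 1451, N 2856, Ca 1145.
Hence IE_2: Ca < Mg < N.

N > Mg > Ca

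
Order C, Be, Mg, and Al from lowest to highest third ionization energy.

Al, C, Mg, Be

The third ionization energy removes an electron from the +2 ion. For each element: C²⁺ still has 2 valence electrons; Be²⁺ is the bare [He] core; Mg²⁺ is the bare [Ne] core; Al²⁺ still has 1 valence electron.
Pulling an electron out of a noble-gas core costs far more than removing a remaining valence electron, so Mg and Be sit at the high end of IE_3.
Valence configurations: C²⁺ [He]2s², Al²⁺ [Ne]3s¹.
Tabulated IE_3 (kJ/mol): C 4620, Be 14849, Mg 7733, Al 2745.
Hence IE_3: Al < C < Mg < Be.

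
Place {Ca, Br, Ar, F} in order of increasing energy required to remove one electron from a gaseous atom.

Ca < Br < Ar < F

Across a period the outer electron is held more tightly (higher IE₁); down a group it sits in a higher shell, more shielded, and comes off more easily.
These span different periods and groups, so the two trends combine.
Br > Ca: both are in period 4; the period trend gives Br the larger value.
Ar > Br: relative to Br, both the across-period and down-group shifts push Ar's first ionization energy up.
F > Ar: period and group pull opposite ways; the down-group shift dominates (1681 vs 1521 kJ/mol).
Approximate values (kJ/mol): F 1681, Ar 1521, Ca 590, Br 1140.
So from lowest to highest: Ca < Br < Ar < F.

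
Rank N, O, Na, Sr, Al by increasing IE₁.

N is in period 2, group 15; O is in period 2, group 16; Na is in period 3, group 1; Al is in period 3, group 13; Sr is in period 5, group 2.
IE₁ increases left→right with effective nuclear charge and decreases top→bottom as the valence shell moves farther out.
These span different periods and groups, so the two trends combine.
Sr > Na: period and group pull opposite ways; the across-period shift dominates (550 vs 496 kJ/mol).
Al > Sr: both effects reinforce here, so Al is clearly the higher of the two.
O > Al: both effects reinforce here, so O is clearly the higher of the two.
N > O: this pair runs against the simple trend — see the exception note.
Note the exception: N has a higher first ionization energy than O, contrary to the simple trend — pairing an electron in O's 2p⁴ costs repulsion energy, so O ionizes more easily than half-filled N (2p³).
For reference (kJ/mol): N 1402, O 1314, Na 496, Al 578, Sr 550.
So from lowest to highest: Na < Sr < Al < O < N.

Na < Sr < Al < O < N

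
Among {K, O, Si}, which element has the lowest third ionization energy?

Si

IE_3 is the cost of taking one more electron from the +2 cation: K²⁺ is already 1 electron into the core; O²⁺ still has 4 valence electrons; Si²⁺ still has 2 valence electrons.
Usually core removal costs more than valence removal, but here the competition is close: a tightly held n=2 valence electron can cost more to remove than an n=3 core electron, so the actual values have to decide it.
Valence configurations: O²⁺ [He]2s²2p², Si²⁺ [Ne]3s².
Approximate IE_3 values (kJ/mol): K 4420, O 5300, Si 3232.
So the third ionization energies run Si < K < O.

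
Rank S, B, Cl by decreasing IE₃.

Consider each +2 ion: S²⁺ still has 4 valence electrons; B²⁺ still has 1 valence electron; Cl²⁺ still has 5 valence electrons.
All are still removing valence electrons, so compare the +2 ions as you would atoms: IE_3 generally rises across a period (higher Z_eff) and falls down a group (larger shell), subject to the usual subshell exceptions.
Valence configurations: S²⁺ [Ne]3s²3p², B²⁺ [He]2s¹, Cl²⁺ [Ne]3s²3p³.
The numbers (kJ/mol): S 3357, B 3660, Cl 3822.
Hence IE_3: S < B < Cl.

Cl > B > S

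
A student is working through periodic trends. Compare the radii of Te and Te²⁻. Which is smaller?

Te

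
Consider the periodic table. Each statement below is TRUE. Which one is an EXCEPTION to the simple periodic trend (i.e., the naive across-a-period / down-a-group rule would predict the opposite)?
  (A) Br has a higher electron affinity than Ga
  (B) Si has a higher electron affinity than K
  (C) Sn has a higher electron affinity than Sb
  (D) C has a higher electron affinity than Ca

(C)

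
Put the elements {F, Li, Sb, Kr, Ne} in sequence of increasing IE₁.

Li is in period 2, group 1; F is in period 2, group 17; Ne is in period 2, group 18; Kr is in period 4, group 18; Sb is in period 5, group 15.
Across a period the outer electron is held more tightly (higher IE₁); down a group it sits in a higher shell, more shielded, and comes off more easily.
These span different periods and groups, so the two trends combine.
Sb > Li: period and group pull opposite ways; the across-period shift dominates (831 vs 520 kJ/mol).
Kr > Sb: both effects reinforce here, so Kr is clearly the higher of the two.
F > Kr: period and group pull opposite ways; the down-group shift dominates (1681 vs 1351 kJ/mol).
Ne > F: Ne lies to the right of F in period 2, so the across-period effect alone puts Ne higher.
Approximate values (kJ/mol): Li 520, F 1681, Ne 2081, Kr 1351, Sb 831.
So from lowest to highest: Li < Sb < Kr < F < Ne.

Li < Sb < Kr < F < Ne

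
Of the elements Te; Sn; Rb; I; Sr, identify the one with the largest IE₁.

I

Removing the outermost electron gets harder across a period and easier down a group.
All lie in period 5, so first ionization energy increases left to right.
The largest IE₁ among these belongs to I.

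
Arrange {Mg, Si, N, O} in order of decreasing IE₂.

O > N > Si > Mg

The second ionization energy removes an electron from the +1 ion. For each element: Mg⁺ still has 1 valence electron; Si⁺ still has 3 valence electrons; N⁺ still has 4 valence electrons; O⁺ still has 5 valence electrons.
All are still removing valence electrons, so compare the +1 ions as you would atoms: IE_2 generally rises across a period (higher Z_eff) and falls down a group (larger shell), subject to the usual subshell exceptions.
Valence configurations: Mg⁺ [Ne]3s¹, Si⁺ [Ne]3s²3p¹, N⁺ [He]2s²2p², O⁺ [He]2s²2p³.
Approximate IE_2 values (kJ/mol): Mg 1451, Si 1577, N 2856, O 3388.
Overall IE_2 order: Mg < Si < N < O.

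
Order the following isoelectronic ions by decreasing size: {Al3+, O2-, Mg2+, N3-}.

N3- > O2- > Mg2+ > Al3+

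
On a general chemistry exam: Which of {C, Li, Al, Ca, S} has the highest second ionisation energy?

After 1 electron has been removed, what remains? C⁺ still has 3 valence electrons; Li⁺ is the bare [He] core; Al⁺ still has 2 valence electrons; Ca⁺ still has 1 valence electron; S⁺ still has 5 valence electrons.
Core electrons are held far more tightly than valence electrons, so Li tops the IE_2 order.
Valence configurations: C⁺ [He]2s²2p¹, Al⁺ [Ne]3s², Ca⁺ [Ar]4s¹, S⁺ [Ne]3s²3p³.
The numbers (kJ/mol): C 2353, Li 7298, Al 1817, Ca 1145, S 2252.
Hence IE_2: Ca < Al < S < C < Li.

Li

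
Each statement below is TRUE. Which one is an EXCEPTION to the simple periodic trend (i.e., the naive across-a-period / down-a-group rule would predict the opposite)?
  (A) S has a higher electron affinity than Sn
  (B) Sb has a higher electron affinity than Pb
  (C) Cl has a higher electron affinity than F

(C)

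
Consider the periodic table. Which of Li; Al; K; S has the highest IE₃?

After 2 electrons have been removed, what remains? Li²⁺ is already 1 electron into the core; Al²⁺ still has 1 valence electron; K²⁺ is already 1 electron into the core; S²⁺ still has 4 valence electrons.
Pulling an electron out of a noble-gas core costs far more than removing a remaining valence electron, so K and Li sit at the high end of IE_3.
Valence configurations: Al²⁺ [Ne]3s¹, S²⁺ [Ne]3s²3p².
Approximate IE_3 values (kJ/mol): Li 11815, Al 2745, K 4420, S 3357.
So the third ionization energies run Al < S < K < Li.

Li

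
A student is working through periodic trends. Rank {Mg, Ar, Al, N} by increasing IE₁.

Al, Mg, N, Ar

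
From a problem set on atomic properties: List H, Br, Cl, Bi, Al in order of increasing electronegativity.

Smaller atoms with higher effective nuclear charge are more electronegative.
Neither a single period nor a single group — weigh both effects.
Bi > Al: the two effects oppose for this pair; the across-period effect wins (2.02 vs 1.61).
H > Bi: period and group pull opposite ways; the down-group shift dominates (2.20 vs 2.02).
Br > H: period and group pull opposite ways; the across-period shift dominates (2.96 vs 2.20).
Cl > Br: Cl sits above Br in group 17, so the down-group effect alone puts Cl higher.
Tabulated electronegativity (Pauling): H 2.20, Al 1.61, Cl 3.16, Br 2.96, Bi 2.02.
So from lowest to highest: Al < Bi < H < Br < Cl.

Al < Bi < H < Br < Cl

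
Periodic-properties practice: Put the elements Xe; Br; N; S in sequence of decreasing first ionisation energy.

N is in period 2, group 15; S is in period 3, group 16; Br is in period 4, group 17; Xe is in period 5, group 18.
IE₁ increases left→right with effective nuclear charge and decreases top→bottom as the valence shell moves farther out.
A diagonal step moves right (one effect) and down (the opposite effect) at once.
Br > S: the two effects oppose for this pair; the across-period effect wins (1140 vs 1000 kJ/mol).
Xe > Br: the two effects oppose for this pair; the across-period effect wins (1170 vs 1140 kJ/mol).
N > Xe: the two effects oppose for this pair; the down-group effect wins (1402 vs 1170 kJ/mol).
For reference (kJ/mol): N 1402, S 1000, Br 1140, Xe 1170.
So from highest to lowest: N > Xe > Br > S.

N, Xe, Br, S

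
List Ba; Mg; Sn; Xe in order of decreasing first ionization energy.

Mg is in period 3, group 2; Sn is in period 5, group 14; Xe is in period 5, group 18; Ba is in period 6, group 2.
Across a period the outer electron is held more tightly (higher IE₁); down a group it sits in a higher shell, more shielded, and comes off more easily.
Here both period and group differ, so the two effects have to be weighed against each other.
Sn > Ba: both effects reinforce here, so Sn is clearly the higher of the two.
Mg > Sn: the two effects oppose for this pair; the down-group effect wins (738 vs 709 kJ/mol).
Xe > Mg: the two effects oppose for this pair; the across-period effect wins (1170 vs 738 kJ/mol).
Tabulated first ionization energy (kJ/mol): Mg 738, Sn 709, Xe 1170, Ba 503.
So from highest to lowest: Xe > Mg > Sn > Ba.

Xe > Mg > Sn > Ba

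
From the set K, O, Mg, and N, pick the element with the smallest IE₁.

K

N is in period 2, group 15; O is in period 2, group 16; Mg is in period 3, group 2; K is in period 4, group 1.
Removing the outermost electron gets harder across a period and easier down a group.
These span different periods and groups, so the two trends combine.
Mg > K: relative to K, both the across-period and down-group shifts push Mg's first ionization energy up.
O > Mg: relative to Mg, both the across-period and down-group shifts push O's first ionization energy up.
N > O: this pair runs against the simple trend — see the exception note.
Note the exception: N has a higher first ionization energy than O, contrary to the simple trend — pairing an electron in O's 2p⁴ costs repulsion energy, so O ionizes more easily than half-filled N (2p³).
For reference (kJ/mol): N 1402, O 1314, Mg 738, K 419.
The smallest IE₁ among these belongs to K.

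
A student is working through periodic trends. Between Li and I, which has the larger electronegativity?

I

Li is in period 2, group 1; I is in period 5, group 17.
Electronegativity increases across a period and decreases down a group, tracking effective nuclear charge and atomic size.
Neither a single period nor a single group — weigh both effects.
I > Li: period and group pull opposite ways; the across-period shift dominates (2.66 vs 0.98).
Approximate values (Pauling): Li 0.98, I 2.66.
So I has the larger electronegativity (I > Li).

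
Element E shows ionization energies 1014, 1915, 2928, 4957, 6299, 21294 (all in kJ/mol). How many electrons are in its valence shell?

5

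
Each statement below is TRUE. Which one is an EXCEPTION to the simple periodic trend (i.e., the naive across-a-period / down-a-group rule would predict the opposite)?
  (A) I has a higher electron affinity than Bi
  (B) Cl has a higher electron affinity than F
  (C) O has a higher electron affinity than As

(B)

The general trend: electron affinity increases across a period and decreases down a group.
(A) I (period 5, group 17) vs Bi (period 6, group 15): the stated order agrees with the simple trend.
(B) Cl (period 3, group 17) vs F (period 2, group 17): the stated order contradicts the simple trend.
(C) O (period 2, group 16) vs As (period 4, group 15): the stated order agrees with the simple trend.
The exception is (B): F's small 2p subshell makes the incoming electron feel strong e⁻–e⁻ repulsion, so Cl actually releases more energy on gaining an electron.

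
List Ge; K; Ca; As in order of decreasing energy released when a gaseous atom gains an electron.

K is in period 4, group 1; Ca is in period 4, group 2; Ge is in period 4, group 14; As is in period 4, group 15.
Adding an electron releases more energy for atoms nearer the top right (short of the noble gases).
All lie in period 4; the across-period trend (electron affinity increases left to right) applies, with the exception below.
Note the exception: K has a higher electron affinity than Ca, contrary to the simple trend — adding an electron to Ca (ns²) has to open a new, higher-energy np subshell, which is unfavourable.
Note the exception: Ge has a higher electron affinity than As, contrary to the simple trend — adding an electron to As's half-filled 4p³ is unfavourable, so Ge (4p²) has the more exothermic EA.
Approximate values (kJ/mol): K 48, Ca 2, Ge 119, As 78.
So from highest to lowest: Ge > As > K > Ca.

Ge > As > K > Ca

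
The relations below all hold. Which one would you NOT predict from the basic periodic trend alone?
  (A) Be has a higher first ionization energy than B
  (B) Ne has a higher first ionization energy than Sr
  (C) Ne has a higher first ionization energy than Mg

(A)

The general trend: first ionization energy increases across a period and decreases down a group.
(A) Be (period 2, group 2) vs B (period 2, group 13): the stated order contradicts the simple trend.
(B) Ne (period 2, group 18) vs Sr (period 5, group 2): the stated order agrees with the simple trend.
(C) Ne (period 2, group 18) vs Mg (period 3, group 2): the stated order agrees with the simple trend.
The exception is (A): removing B's lone 2p electron is easier than breaking Be's filled 2s².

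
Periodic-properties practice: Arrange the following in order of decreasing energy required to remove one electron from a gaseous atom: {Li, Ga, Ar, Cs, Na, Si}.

Ar, Si, Ga, Li, Na, Cs

Li is in period 2, group 1; Na is in period 3, group 1; Si is in period 3, group 14; Ar is in period 3, group 18; Ga is in period 4, group 13; Cs is in period 6, group 1.
IE₁ increases left→right with effective nuclear charge and decreases top→bottom as the valence shell moves farther out.
Here both period and group differ, so the two effects have to be weighed against each other.
Na > Cs: Na sits above Cs in group 1, so the down-group effect alone puts Na higher.
Li > Na: they share group 1; the group trend gives Li the larger value.
Ga > Li: the two effects oppose for this pair; the across-period effect wins (579 vs 520 kJ/mol).
Si > Ga: both effects reinforce here, so Si is clearly the higher of the two.
Ar > Si: Ar lies to the right of Si in period 3, so the across-period effect alone puts Ar higher.
Tabulated first ionization energy (kJ/mol): Li 520, Na 496, Si 786, Ar 1521, Ga 579, Cs 376.
So from highest to lowest: Ar > Si > Ga > Li > Na > Cs.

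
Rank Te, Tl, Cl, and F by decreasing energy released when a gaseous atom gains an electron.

Atoms with high Z_eff and room in the valence shell (especially the halogens) have the most exothermic electron affinities.
Neither a single period nor a single group — weigh both effects.
Te > Tl: relative to Tl, both the across-period and down-group shifts push Te's electron affinity up.
F > Te: relative to Te, both the across-period and down-group shifts push F's electron affinity up.
Cl > F: this pair runs against the simple trend — see the exception note.
Note the exception: Cl has a higher electron affinity than F, contrary to the simple trend — F's small 2p subshell makes the incoming electron feel strong e⁻–e⁻ repulsion, so Cl actually releases more energy on gaining an electron.
For reference (kJ/mol): F 328, Cl 349, Te 190, Tl 19.
So from highest to lowest: Cl > F > Te > Tl.

Cl > F > Te > Tl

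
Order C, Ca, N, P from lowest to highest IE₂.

Consider each +1 ion: C⁺ still has 3 valence electrons; Ca⁺ still has 1 valence electron; N⁺ still has 4 valence electrons; P⁺ still has 4 valence electrons.
All are still removing valence electrons, so compare the +1 ions as you would atoms: IE_2 generally rises across a period (higher Z_eff) and falls down a group (larger shell), subject to the usual subshell exceptions.
Valence configurations: C⁺ [He]2s²2p¹, Ca⁺ [Ar]4s¹, N⁺ [He]2s²2p², P⁺ [Ne]3s²3p².
The numbers (kJ/mol): C 2353, Ca 1145, N 2856, P 1907.
Overall IE_2 order: Ca < P < C < N.

Ca < P < C < N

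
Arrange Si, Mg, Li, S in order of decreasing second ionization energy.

Li > S > Si > Mg

IE_2 is the cost of taking one more electron from the +1 cation: Si⁺ still has 3 valence electrons; Mg⁺ still has 1 valence electron; Li⁺ is the bare [He] core; S⁺ still has 5 valence electrons.
Breaking into a closed-shell core is much more expensive than removing a leftover valence electron — Li has the largest IE_2 here.
Valence configurations: Si⁺ [Ne]3s²3p¹, Mg⁺ [Ne]3s¹, S⁺ [Ne]3s²3p³.
The numbers (kJ/mol): Si 1577, Mg 1451, Li 7298, S 2252.
Overall IE_2 order: Mg < Si < S < Li.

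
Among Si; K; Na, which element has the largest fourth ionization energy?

Na

After 3 electrons have been removed, what remains? Si³⁺ still has 1 valence electron; K³⁺ is already 2 electrons into the core; Na³⁺ is already 2 electrons into the core.
Pulling an electron out of a noble-gas core costs far more than removing a remaining valence electron, so K and Na sit at the high end of IE_4.
Tabulated IE_4 (kJ/mol): Si 4356, K 5877, Na 9543.
So the fourth ionization energies run Si < K < Na.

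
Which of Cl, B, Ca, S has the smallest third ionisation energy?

S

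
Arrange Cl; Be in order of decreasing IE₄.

Be > Cl

After 3 electrons have been removed, what remains? Cl³⁺ still has 4 valence electrons; Be³⁺ is already 1 electron into the core.
Pulling an electron out of a noble-gas core costs far more than removing a remaining valence electron, so Be sits at the high end of IE_4.
Tabulated IE_4 (kJ/mol): Cl 5159, Be 21007.
Overall IE_4 order: Cl < Be.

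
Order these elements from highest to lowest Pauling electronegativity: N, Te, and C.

N > C > Te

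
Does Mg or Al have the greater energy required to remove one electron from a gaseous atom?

Mg is in period 3, group 2; Al is in period 3, group 13.
First ionization energy rises across a period (greater Z_eff holds electrons more tightly) and falls down a group (valence electrons are farther from the nucleus).
All lie in period 3; the across-period trend (first ionization energy increases left to right) applies, with the exception below.
Note the exception: Mg has a higher first ionization energy than Al, contrary to the simple trend — Al's single 3p electron is easier to remove than one from Mg's filled 3s².
Tabulated first ionization energy (kJ/mol): Mg 738, Al 578.
So Mg has the greater energy required to remove one electron from a gaseous atom (Mg > Al).

Mg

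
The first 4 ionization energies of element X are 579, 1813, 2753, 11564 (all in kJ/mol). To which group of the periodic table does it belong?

Group 13

Look for the largest jump between consecutive ionization energies: IE4/IE3 ≈ 4.2, far larger than any earlier ratio.
That jump marks the point where a core electron is being removed. So the atom has 3 valence electrons.
A main-group element with 3 valence electrons is in group 13.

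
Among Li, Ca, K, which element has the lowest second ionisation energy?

Ca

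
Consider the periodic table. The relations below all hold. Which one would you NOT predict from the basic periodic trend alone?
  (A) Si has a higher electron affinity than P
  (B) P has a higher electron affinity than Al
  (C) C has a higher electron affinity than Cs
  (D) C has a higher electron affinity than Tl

(A)

The general trend: electron affinity increases across a period and decreases down a group.
(A) Si (period 3, group 14) vs P (period 3, group 15): the stated order contradicts the simple trend.
(B) P (period 3, group 15) vs Al (period 3, group 13): the stated order agrees with the simple trend.
(C) C (period 2, group 14) vs Cs (period 6, group 1): the stated order agrees with the simple trend.
(D) C (period 2, group 14) vs Tl (period 6, group 13): the stated order agrees with the simple trend.
The exception is (A): adding an electron to P's half-filled 3p³ is unfavourable, so Si (3p²) has the more exothermic EA.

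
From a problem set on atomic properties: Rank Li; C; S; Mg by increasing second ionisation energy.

Mg < S < C < Li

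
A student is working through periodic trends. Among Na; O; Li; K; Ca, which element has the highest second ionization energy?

Li

After 1 electron has been removed, what remains? Na⁺ is the bare [Ne] core; O⁺ still has 5 valence electrons; Li⁺ is the bare [He] core; K⁺ is the bare [Ar] core; Ca⁺ still has 1 valence electron.
Usually core removal costs more than valence removal, but here the competition is close: a tightly held n=2 valence electron can cost more to remove than an n=3 core electron, so the actual values have to decide it.
Valence configurations: O⁺ [He]2s²2p³, Ca⁺ [Ar]4s¹.
Approximate IE_2 values (kJ/mol): Na 4562, O 3388, Li 7298, K 3052, Ca 1145.
Overall IE_2 order: Ca < K < O < Na < Li.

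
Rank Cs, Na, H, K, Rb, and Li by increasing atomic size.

H is in period 1, group 1; Li is in period 2, group 1; Na is in period 3, group 1; K is in period 4, group 1; Rb is in period 5, group 1; Cs is in period 6, group 1.
Atomic radius shrinks across a period as nuclear charge pulls the same shell inward, and grows down a group as new shells are added.
All are in group 1, so atomic radius increases down the group.
So from smallest to largest: H < Li < Na < K < Rb < Cs.

H, Li, Na, K, Rb, Cs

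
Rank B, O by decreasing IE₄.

Consider each +3 ion: B³⁺ is the bare [He] core; O³⁺ still has 3 valence electrons.
Core electrons are held far more tightly than valence electrons, so B tops the IE_4 order.
Approximate IE_4 values (kJ/mol): B 25026, O 7469.
So the fourth ionization energies run O < B.

B > O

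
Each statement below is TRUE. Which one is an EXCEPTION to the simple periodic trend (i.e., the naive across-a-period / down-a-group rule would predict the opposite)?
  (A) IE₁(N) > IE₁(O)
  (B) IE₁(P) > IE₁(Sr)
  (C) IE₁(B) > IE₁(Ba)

The general trend: IE₁ increases across a period and decreases down a group.
(A) N (period 2, group 15) vs O (period 2, group 16): the stated order contradicts the simple trend.
(B) P (period 3, group 15) vs Sr (period 5, group 2): the stated order agrees with the simple trend.
(C) B (period 2, group 13) vs Ba (period 6, group 2): the stated order agrees with the simple trend.
The exception is (A): pairing an electron in O's 2p⁴ costs repulsion energy, so O ionizes more easily than half-filled N (2p³).

(A)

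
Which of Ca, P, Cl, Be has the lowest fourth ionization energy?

P

After 3 electrons have been removed, what remains? Ca³⁺ is already 1 electron into the core; P³⁺ still has 2 valence electrons; Cl³⁺ still has 4 valence electrons; Be³⁺ is already 1 electron into the core.
Breaking into a closed-shell core is much more expensive than removing a leftover valence electron — Ca and Be have the largest IE_4 here.
Valence configurations: P³⁺ [Ne]3s², Cl³⁺ [Ne]3s²3p².
Approximate IE_4 values (kJ/mol): Ca 6491, P 4964, Cl 5159, Be 21007.
Putting it together, IE_4: P < Cl < Ca < Be.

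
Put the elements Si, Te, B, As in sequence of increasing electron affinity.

B, As, Si, Te

EA tends to increase across a period and decrease down a group, though the pattern is less regular than for IE or radius.
These sit on a diagonal, where the across-period and down-group effects partly cancel.
As > B: period and group pull opposite ways; the across-period shift dominates (78 vs 27 kJ/mol).
Si > As: period and group pull opposite ways; the down-group shift dominates (134 vs 78 kJ/mol).
Te > Si: the two effects oppose for this pair; the across-period effect wins (190 vs 134 kJ/mol).
For reference (kJ/mol): B 27, Si 134, As 78, Te 190.
So from lowest to highest: B < As < Si < Te.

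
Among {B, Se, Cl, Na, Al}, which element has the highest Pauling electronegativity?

B is in period 2, group 13; Na is in period 3, group 1; Al is in period 3, group 13; Cl is in period 3, group 17; Se is in period 4, group 16.
EN rises left→right (higher Z_eff, smaller atoms) and falls top→bottom (larger, more shielded atoms).
Here both period and group differ, so the two effects have to be weighed against each other.
Al > Na: both are in period 3; the period trend gives Al the larger value.
B > Al: B sits above Al in group 13, so the down-group effect alone puts B higher.
Se > B: period and group pull opposite ways; the across-period shift dominates (2.55 vs 2.04).
Cl > Se: relative to Se, both the across-period and down-group shifts push Cl's electronegativity up.
Tabulated electronegativity (Pauling): B 2.04, Na 0.93, Al 1.61, Cl 3.16, Se 2.55.
The highest Pauling electronegativity among these belongs to Cl.

Cl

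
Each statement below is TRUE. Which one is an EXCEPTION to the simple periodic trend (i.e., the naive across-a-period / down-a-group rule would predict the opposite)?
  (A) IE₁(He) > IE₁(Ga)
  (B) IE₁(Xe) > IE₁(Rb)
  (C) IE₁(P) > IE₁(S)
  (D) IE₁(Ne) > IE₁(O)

(C)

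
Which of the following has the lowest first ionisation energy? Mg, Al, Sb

Mg is in period 3, group 2; Al is in period 3, group 13; Sb is in period 5, group 15.
First ionization energy rises across a period (greater Z_eff holds electrons more tightly) and falls down a group (valence electrons are farther from the nucleus).
Here both period and group differ, so the two effects have to be weighed against each other.
Mg > Al: this pair runs against the simple trend — see the exception note.
Sb > Mg: the two effects oppose for this pair; the across-period effect wins (831 vs 738 kJ/mol).
Note the exception: Mg has a higher first ionization energy than Al, contrary to the simple trend — Al's single 3p electron is easier to remove than one from Mg's filled 3s².
Approximate values (kJ/mol): Mg 738, Al 578, Sb 831.
The lowest first ionisation energy among these belongs to Al.

Al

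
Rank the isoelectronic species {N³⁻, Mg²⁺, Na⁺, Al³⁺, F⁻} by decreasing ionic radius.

N³⁻, F⁻, Na⁺, Mg²⁺, Al³⁺

All of these have 10 electrons, so size is governed by nuclear charge alone: the more protons, the stronger the pull on the same electron cloud, and the smaller the ion.
Nuclear charges: Al³⁺ (Z=13), Mg²⁺ (Z=12), Na⁺ (Z=11), F⁻ (Z=9), N³⁻ (Z=7).
Largest to smallest: N³⁻ > F⁻ > Na⁺ > Mg²⁺ > Al³⁺.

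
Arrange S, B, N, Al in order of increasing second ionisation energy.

Consider each +1 ion: S⁺ still has 5 valence electrons; B⁺ still has 2 valence electrons; N⁺ still has 4 valence electrons; Al⁺ still has 2 valence electrons.
All are still removing valence electrons, so compare the +1 ions as you would atoms: IE_2 generally rises across a period (higher Z_eff) and falls down a group (larger shell), subject to the usual subshell exceptions.
Valence configurations: S⁺ [Ne]3s²3p³, B⁺ [He]2s², N⁺ [He]2s²2p², Al⁺ [Ne]3s².
Tabulated IE_2 (kJ/mol): S 2252, B 2427, N 2856, Al 1817.
Hence IE_2: Al < S < B < N.

Al, S, B, N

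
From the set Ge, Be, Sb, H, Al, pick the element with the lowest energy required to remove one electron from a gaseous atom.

Al

H is in period 1, group 1; Be is in period 2, group 2; Al is in period 3, group 13; Ge is in period 4, group 14; Sb is in period 5, group 15.
IE₁ increases left→right with effective nuclear charge and decreases top→bottom as the valence shell moves farther out.
A diagonal step moves right (one effect) and down (the opposite effect) at once.
Ge > Al: period and group pull opposite ways; the across-period shift dominates (762 vs 578 kJ/mol).
Sb > Ge: the two effects oppose for this pair; the across-period effect wins (831 vs 762 kJ/mol).
Be > Sb: period and group pull opposite ways; the down-group shift dominates (900 vs 831 kJ/mol).
H > Be: the two effects oppose for this pair; the down-group effect wins (1312 vs 900 kJ/mol).
Tabulated first ionization energy (kJ/mol): H 1312, Be 900, Al 578, Ge 762, Sb 831.
The lowest energy required to remove one electron from a gaseous atom among these belongs to Al.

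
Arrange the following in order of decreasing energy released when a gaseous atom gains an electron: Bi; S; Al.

Al is in period 3, group 13; S is in period 3, group 16; Bi is in period 6, group 15.
Adding an electron releases more energy for atoms nearer the top right (short of the noble gases).
These span different periods and groups, so the two trends combine.
Bi > Al: period and group pull opposite ways; the across-period shift dominates (91 vs 42 kJ/mol).
S > Bi: relative to Bi, both the across-period and down-group shifts push S's electron affinity up.
Approximate values (kJ/mol): Al 42, S 200, Bi 91.
So from highest to lowest: S > Bi > Al.

S, Bi, Al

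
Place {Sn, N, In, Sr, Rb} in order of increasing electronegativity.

Rb, Sr, In, Sn, N

EN rises left→right (higher Z_eff, smaller atoms) and falls top→bottom (larger, more shielded atoms).
These span different periods and groups, so the two trends combine.
Sr > Rb: both are in period 5; the period trend gives Sr the larger value.
In > Sr: both are in period 5; the period trend gives In the larger value.
Sn > In: Sn lies to the right of In in period 5, so the across-period effect alone puts Sn higher.
N > Sn: relative to Sn, both the across-period and down-group shifts push N's electronegativity up.
Approximate values (Pauling): N 3.04, Rb 0.82, Sr 0.95, In 1.78, Sn 1.96.
So from lowest to highest: Rb < Sr < In < Sn < N.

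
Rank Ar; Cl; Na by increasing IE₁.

Na is in period 3, group 1; Cl is in period 3, group 17; Ar is in period 3, group 18.
Removing the outermost electron gets harder across a period and easier down a group.
All lie in period 3, so first ionization energy increases left to right.
So from lowest to highest: Na < Cl < Ar.

Na < Cl < Ar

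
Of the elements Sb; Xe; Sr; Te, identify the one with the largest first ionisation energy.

Xe

Sr is in period 5, group 2; Sb is in period 5, group 15; Te is in period 5, group 16; Xe is in period 5, group 18.
Across a period the outer electron is held more tightly (higher IE₁); down a group it sits in a higher shell, more shielded, and comes off more easily.
All lie in period 5, so first ionization energy increases left to right.
The largest first ionisation energy among these belongs to Xe.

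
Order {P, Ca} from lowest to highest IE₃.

P < Ca

The third ionization energy removes an electron from the +2 ion. For each element: P²⁺ still has 3 valence electrons; Ca²⁺ is the bare [Ar] core.
Core electrons are held far more tightly than valence electrons, so Ca tops the IE_3 order.
The numbers (kJ/mol): P 2914, Ca 4912.
Overall IE_3 order: P < Ca.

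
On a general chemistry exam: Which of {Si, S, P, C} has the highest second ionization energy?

C

After 1 electron has been removed, what remains? Si⁺ still has 3 valence electrons; S⁺ still has 5 valence electrons; P⁺ still has 4 valence electrons; C⁺ still has 3 valence electrons.
All are still removing valence electrons, so compare the +1 ions as you would atoms: IE_2 generally rises across a period (higher Z_eff) and falls down a group (larger shell), subject to the usual subshell exceptions.
Valence configurations: Si⁺ [Ne]3s²3p¹, S⁺ [Ne]3s²3p³, P⁺ [Ne]3s²3p², C⁺ [He]2s²2p¹.
Tabulated IE_2 (kJ/mol): Si 1577, S 2252, P 1907, C 2353.
Hence IE_2: Si < P < S < C.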